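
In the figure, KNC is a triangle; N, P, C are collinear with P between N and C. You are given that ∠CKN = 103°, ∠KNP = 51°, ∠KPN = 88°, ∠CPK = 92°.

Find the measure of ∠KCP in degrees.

∠KCP = 26°

1. ∠CNK = 51°  [P on ray NC]
2. ∠KCN = 26°  [△KNC]
3. ∠KCP = 26°  [P on ray CN]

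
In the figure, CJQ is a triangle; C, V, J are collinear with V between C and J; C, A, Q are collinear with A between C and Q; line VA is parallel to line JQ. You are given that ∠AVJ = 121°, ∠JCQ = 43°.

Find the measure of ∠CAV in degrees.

∠CAV = 78°

1. ∠AVC = 59°  [linear pair at V on CJ]
2. ∠ACV = 43°  [V on CJ, A on CQ]
3. ∠CAV = 78°  [△CVA]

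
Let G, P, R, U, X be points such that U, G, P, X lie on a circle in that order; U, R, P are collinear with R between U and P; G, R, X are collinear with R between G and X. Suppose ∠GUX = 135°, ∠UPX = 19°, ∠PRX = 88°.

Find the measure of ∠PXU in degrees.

1. ∠UGX = 19°  [same arc UX]
2. ∠URX = 92°  [linear pair at R on UP]
3. ∠GXU = 26°  [△UGX]
4. ∠PUX = 62°  [△URX]
5. ∠PXU = 99°  [△UPX]

∠PXU = 99°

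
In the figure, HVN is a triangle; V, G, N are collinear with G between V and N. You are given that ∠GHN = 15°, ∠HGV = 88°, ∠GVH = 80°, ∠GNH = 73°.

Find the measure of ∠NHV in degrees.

∠NHV = 27°

1. ∠HVN = 80°  [G on ray VN]
2. ∠HNV = 73°  [G on ray NV]
3. ∠NHV = 27°  [△HVN]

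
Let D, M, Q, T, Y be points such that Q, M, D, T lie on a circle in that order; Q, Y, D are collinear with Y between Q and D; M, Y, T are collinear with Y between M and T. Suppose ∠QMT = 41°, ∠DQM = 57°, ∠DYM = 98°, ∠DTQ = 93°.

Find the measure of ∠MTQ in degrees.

1. ∠QDT = 41°  [same arc QT]
2. ∠QYT = 98°  [vertical angles at Y]
3. ∠DQT = 46°  [△QDT]
4. ∠MTQ = 36°  [△QYT]

∠MTQ = 36°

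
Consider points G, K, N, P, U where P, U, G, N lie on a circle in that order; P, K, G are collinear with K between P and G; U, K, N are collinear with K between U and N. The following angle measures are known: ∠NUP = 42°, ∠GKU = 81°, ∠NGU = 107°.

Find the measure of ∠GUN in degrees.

1. ∠NGP = 42°  [same arc PN]
2. ∠NKP = 81°  [vertical angles at K]
3. ∠GKN = 99°  [linear pair at K on PG]
4. ∠GNU = 39°  [△GKN]
5. ∠GUN = 34°  [△UGN]

∠GUN = 34°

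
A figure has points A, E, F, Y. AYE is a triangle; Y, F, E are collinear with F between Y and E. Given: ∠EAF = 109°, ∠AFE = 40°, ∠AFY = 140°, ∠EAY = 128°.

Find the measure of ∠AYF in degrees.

∠AYF = 21°

1. ∠AEF = 31°  [△AFE]
2. ∠AEY = 31°  [F on ray EY]
3. ∠AYE = 21°  [△AYE]
4. ∠AYF = 21°  [F on ray YE]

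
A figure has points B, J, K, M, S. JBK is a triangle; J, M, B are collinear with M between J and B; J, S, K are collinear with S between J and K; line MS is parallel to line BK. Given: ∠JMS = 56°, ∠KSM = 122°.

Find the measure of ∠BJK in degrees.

1. ∠JSM = 58°  [linear pair at S on JK]
2. ∠MJS = 66°  [△JMS]
3. ∠BJK = 66°  [M on JB, S on JK]

∠BJK = 66°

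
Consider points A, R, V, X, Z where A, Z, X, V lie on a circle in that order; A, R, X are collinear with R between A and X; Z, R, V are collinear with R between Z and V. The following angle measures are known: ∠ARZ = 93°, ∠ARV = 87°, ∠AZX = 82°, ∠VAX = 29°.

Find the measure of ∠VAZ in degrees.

1. ∠VRX = 93°  [vertical angles at R]
2. ∠AVX = 98°  [cyclic AZXV, opposite ∠Z+∠V]
3. ∠VZX = 29°  [same arc XV]
4. ∠AXV = 53°  [△AXV]
5. ∠XVZ = 34°  [△XRV]
6. ∠VXZ = 117°  [△ZXV]
7. ∠VAZ = 63°  [cyclic AZXV, opposite ∠A+∠X]

∠VAZ = 63°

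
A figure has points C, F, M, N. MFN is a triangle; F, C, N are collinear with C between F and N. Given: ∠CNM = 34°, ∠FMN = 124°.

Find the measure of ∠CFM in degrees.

∠CFM = 22°

1. ∠FNM = 34°  [C on ray NF]
2. ∠MFN = 22°  [△MFN]
3. ∠CFM = 22°  [C on ray FN]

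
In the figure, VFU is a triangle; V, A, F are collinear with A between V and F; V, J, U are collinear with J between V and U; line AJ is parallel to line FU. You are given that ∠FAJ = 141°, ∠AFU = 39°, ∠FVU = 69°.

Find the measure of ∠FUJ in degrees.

1. ∠UFV = 39°  [A on ray FV]
2. ∠FUV = 72°  [△VFU]
3. ∠FUJ = 72°  [J on ray UV]

∠FUJ = 72°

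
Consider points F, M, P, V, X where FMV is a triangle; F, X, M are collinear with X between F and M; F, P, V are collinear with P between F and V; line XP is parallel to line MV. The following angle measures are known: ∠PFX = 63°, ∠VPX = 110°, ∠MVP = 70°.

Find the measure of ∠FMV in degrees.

∠FMV = 47°

1. ∠MFV = 63°  [X on FM, P on FV]
2. ∠FVM = 70°  [P on ray VF]
3. ∠FMV = 47°  [△FMV]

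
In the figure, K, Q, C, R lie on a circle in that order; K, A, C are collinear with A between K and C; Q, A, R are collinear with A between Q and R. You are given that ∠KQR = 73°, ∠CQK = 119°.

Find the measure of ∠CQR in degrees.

1. ∠KCR = 73°  [same arc KR]
2. ∠CRK = 61°  [cyclic KQCR, opposite ∠Q+∠R]
3. ∠CKR = 46°  [△KCR]
4. ∠CQR = 46°  [same arc CR]

∠CQR = 46°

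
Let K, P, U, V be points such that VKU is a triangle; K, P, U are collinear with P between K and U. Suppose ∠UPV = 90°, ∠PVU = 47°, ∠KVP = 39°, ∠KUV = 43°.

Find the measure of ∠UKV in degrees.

∠UKV = 51°

1. ∠KPV = 90°  [linear pair at P on KU]
2. ∠PKV = 51°  [△VKP]
3. ∠UKV = 51°  [P on ray KU]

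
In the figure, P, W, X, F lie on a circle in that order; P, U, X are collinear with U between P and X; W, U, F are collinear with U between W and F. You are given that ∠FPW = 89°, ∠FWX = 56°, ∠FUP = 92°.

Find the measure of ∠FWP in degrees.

1. ∠FPX = 56°  [same arc XF]
2. ∠PFW = 32°  [△PUF]
3. ∠FWP = 59°  [△PWF]

∠FWP = 59°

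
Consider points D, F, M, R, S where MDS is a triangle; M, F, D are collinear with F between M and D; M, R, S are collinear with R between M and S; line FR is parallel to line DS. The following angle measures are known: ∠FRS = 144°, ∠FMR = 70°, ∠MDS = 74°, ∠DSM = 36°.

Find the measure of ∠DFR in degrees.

∠DFR = 106°

1. ∠FRM = 36°  [linear pair at R on MS]
2. ∠MFR = 74°  [△MFR]
3. ∠DFR = 106°  [linear pair at F on MD]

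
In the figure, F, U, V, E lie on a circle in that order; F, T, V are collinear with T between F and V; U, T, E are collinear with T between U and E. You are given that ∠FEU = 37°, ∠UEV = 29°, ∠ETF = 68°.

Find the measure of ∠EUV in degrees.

1. ∠FVU = 37°  [same arc FU]
2. ∠UTV = 68°  [vertical angles at T]
3. ∠EUV = 75°  [△UTV]

∠EUV = 75°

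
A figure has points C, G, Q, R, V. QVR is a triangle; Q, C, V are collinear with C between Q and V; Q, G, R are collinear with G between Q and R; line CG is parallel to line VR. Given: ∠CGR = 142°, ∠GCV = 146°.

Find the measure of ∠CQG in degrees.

∠CQG = 108°

1. ∠CGQ = 38°  [linear pair at G on QR]
2. ∠GCQ = 34°  [linear pair at C on QV]
3. ∠CQG = 108°  [△QCG]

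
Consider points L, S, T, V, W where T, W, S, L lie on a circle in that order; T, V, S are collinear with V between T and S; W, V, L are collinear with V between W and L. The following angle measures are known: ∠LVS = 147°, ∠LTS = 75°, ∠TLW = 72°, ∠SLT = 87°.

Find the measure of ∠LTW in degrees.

∠LTW = 90°

1. ∠LST = 18°  [△TSL]
2. ∠LWT = 18°  [same arc TL]
3. ∠LTW = 90°  [△TWL]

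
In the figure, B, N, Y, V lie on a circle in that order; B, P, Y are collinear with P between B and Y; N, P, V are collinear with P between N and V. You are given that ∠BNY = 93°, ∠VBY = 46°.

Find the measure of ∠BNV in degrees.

∠BNV = 47°

1. ∠BVY = 87°  [cyclic BNYV, opposite ∠N+∠V]
2. ∠BYV = 47°  [△BYV]
3. ∠BNV = 47°  [same arc BV]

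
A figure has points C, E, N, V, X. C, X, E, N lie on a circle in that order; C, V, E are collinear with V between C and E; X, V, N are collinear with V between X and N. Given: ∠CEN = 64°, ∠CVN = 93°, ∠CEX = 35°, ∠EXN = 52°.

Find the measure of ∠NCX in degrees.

∠NCX = 81°

1. ∠CXN = 64°  [same arc CN]
2. ∠CNX = 35°  [same arc CX]
3. ∠NCX = 81°  [△CXN]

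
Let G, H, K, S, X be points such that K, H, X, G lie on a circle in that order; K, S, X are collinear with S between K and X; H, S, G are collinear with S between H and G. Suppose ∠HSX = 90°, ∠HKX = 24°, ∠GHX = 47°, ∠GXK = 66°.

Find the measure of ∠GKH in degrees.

1. ∠GSK = 90°  [vertical angles at S]
2. ∠HSK = 90°  [linear pair at S on KX]
3. ∠GHK = 66°  [△KSH]
4. ∠GKX = 47°  [same arc XG]
5. ∠HGK = 43°  [△KSG]
6. ∠GKH = 71°  [△KHG]

∠GKH = 71°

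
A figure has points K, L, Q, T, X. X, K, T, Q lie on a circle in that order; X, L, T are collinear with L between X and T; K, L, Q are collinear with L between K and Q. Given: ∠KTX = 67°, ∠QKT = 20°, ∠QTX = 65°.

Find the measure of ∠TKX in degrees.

∠TKX = 85°

1. ∠QXT = 20°  [same arc TQ]
2. ∠TQX = 95°  [△XTQ]
3. ∠TKX = 85°  [cyclic XKTQ, opposite ∠K+∠Q]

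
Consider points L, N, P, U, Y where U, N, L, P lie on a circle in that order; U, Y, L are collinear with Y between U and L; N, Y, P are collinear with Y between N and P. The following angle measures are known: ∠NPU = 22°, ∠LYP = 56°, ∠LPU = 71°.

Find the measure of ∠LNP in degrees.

1. ∠NLU = 22°  [same arc UN]
2. ∠NYU = 56°  [vertical angles at Y]
3. ∠LYN = 124°  [linear pair at Y on UL]
4. ∠LNP = 34°  [△NYL]

∠LNP = 34°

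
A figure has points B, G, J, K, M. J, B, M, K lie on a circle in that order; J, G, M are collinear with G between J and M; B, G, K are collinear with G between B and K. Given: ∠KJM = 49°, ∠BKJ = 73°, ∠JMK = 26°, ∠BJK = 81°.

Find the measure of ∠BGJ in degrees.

∠BGJ = 122°

1. ∠JKM = 105°  [△JMK]
2. ∠BMJ = 73°  [same arc JB]
3. ∠JBK = 26°  [△JBK]
4. ∠JBM = 75°  [cyclic JBMK, opposite ∠B+∠K]
5. ∠BJM = 32°  [△JBM]
6. ∠BGJ = 122°  [△JGB]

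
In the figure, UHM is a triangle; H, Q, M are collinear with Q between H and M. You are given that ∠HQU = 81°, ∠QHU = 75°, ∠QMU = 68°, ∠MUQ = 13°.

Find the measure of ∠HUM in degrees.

∠HUM = 37°

1. ∠MHU = 75°  [Q on ray HM]
2. ∠HMU = 68°  [Q on ray MH]
3. ∠HUM = 37°  [△UHM]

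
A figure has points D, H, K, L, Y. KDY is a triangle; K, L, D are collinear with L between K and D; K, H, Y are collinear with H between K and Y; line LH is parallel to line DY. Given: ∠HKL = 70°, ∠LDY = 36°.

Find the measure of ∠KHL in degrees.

∠KHL = 74°

1. ∠DKY = 70°  [L on KD, H on KY]
2. ∠KDY = 36°  [L on ray DK]
3. ∠DYK = 74°  [△KDY]
4. ∠KHL = 74°  [LH∥DY, corresponding at H]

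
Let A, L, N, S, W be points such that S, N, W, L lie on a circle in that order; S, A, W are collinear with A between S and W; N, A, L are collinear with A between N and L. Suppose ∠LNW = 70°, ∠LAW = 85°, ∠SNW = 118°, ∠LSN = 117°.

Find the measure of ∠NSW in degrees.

∠NSW = 47°

1. ∠LWN = 63°  [cyclic SNWL, opposite ∠S+∠W]
2. ∠NLW = 47°  [△NWL]
3. ∠NSW = 47°  [same arc NW]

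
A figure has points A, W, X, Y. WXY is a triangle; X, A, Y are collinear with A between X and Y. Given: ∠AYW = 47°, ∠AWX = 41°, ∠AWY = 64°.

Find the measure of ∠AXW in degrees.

1. ∠WAY = 69°  [△WAY]
2. ∠WAX = 111°  [linear pair at A on XY]
3. ∠AXW = 28°  [△WXA]

∠AXW = 28°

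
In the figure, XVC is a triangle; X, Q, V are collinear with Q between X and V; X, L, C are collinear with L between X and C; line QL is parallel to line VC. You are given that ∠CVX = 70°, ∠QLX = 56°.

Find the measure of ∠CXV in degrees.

∠CXV = 54°

1. ∠LQX = 70°  [QL∥VC, corresponding at Q]
2. ∠LXQ = 54°  [△XQL]
3. ∠CXV = 54°  [Q on XV, L on XC]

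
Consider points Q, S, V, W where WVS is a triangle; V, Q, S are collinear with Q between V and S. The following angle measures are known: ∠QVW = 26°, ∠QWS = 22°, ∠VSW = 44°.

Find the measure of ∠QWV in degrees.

∠QWV = 88°

1. ∠QSW = 44°  [Q on ray SV]
2. ∠SQW = 114°  [△WQS]
3. ∠VQW = 66°  [linear pair at Q on VS]
4. ∠QWV = 88°  [△WVQ]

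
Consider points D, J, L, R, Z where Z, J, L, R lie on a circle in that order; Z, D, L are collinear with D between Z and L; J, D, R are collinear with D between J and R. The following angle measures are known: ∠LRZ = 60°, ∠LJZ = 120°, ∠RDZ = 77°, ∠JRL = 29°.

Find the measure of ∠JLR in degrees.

∠JLR = 79°

1. ∠JDL = 77°  [vertical angles at D]
2. ∠JZL = 29°  [same arc JL]
3. ∠JLZ = 31°  [△ZJL]
4. ∠LJR = 72°  [△JDL]
5. ∠JLR = 79°  [△JLR]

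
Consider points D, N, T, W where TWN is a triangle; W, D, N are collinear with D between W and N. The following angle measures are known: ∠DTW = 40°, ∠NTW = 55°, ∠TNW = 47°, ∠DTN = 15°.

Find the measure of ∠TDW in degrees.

∠TDW = 62°

1. ∠DNT = 47°  [D on ray NW]
2. ∠NDT = 118°  [△TDN]
3. ∠TDW = 62°  [linear pair at D on WN]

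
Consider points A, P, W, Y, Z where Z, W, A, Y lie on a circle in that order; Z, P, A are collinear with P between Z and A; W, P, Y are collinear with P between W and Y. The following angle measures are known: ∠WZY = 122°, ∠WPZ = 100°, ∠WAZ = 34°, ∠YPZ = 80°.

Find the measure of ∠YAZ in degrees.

∠YAZ = 24°

1. ∠WAY = 58°  [cyclic ZWAY, opposite ∠Z+∠A]
2. ∠APY = 100°  [vertical angles at P]
3. ∠APW = 80°  [linear pair at P on ZA]
4. ∠AWY = 66°  [△WPA]
5. ∠AYW = 56°  [△WAY]
6. ∠YAZ = 24°  [△APY]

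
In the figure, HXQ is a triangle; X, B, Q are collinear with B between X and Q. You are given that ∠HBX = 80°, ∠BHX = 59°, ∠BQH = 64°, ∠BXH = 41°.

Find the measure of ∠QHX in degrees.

∠QHX = 75°

1. ∠HQX = 64°  [B on ray QX]
2. ∠HXQ = 41°  [B on ray XQ]
3. ∠QHX = 75°  [△HXQ]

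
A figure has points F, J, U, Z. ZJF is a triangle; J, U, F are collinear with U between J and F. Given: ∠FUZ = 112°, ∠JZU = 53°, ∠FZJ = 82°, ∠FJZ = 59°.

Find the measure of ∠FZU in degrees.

1. ∠JFZ = 39°  [△ZJF]
2. ∠UFZ = 39°  [U on ray FJ]
3. ∠FZU = 29°  [△ZUF]

∠FZU = 29°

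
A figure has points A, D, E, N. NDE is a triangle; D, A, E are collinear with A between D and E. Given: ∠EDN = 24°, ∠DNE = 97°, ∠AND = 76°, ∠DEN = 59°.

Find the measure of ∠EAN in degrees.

∠EAN = 100°

1. ∠ADN = 24°  [A on ray DE]
2. ∠DAN = 80°  [△NDA]
3. ∠EAN = 100°  [linear pair at A on DE]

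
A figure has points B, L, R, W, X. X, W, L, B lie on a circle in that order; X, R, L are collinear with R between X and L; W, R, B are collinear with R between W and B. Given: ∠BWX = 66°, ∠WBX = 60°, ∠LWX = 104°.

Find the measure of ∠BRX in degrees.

1. ∠BLX = 66°  [same arc XB]
2. ∠LBX = 76°  [cyclic XWLB, opposite ∠W+∠B]
3. ∠BXL = 38°  [△XLB]
4. ∠BRX = 82°  [△XRB]

∠BRX = 82°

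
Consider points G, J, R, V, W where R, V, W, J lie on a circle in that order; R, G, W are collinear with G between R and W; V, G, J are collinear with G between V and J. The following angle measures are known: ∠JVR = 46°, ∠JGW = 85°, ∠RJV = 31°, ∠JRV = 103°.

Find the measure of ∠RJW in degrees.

1. ∠JWR = 46°  [same arc RJ]
2. ∠JGR = 95°  [linear pair at G on RW]
3. ∠JRW = 54°  [△RGJ]
4. ∠RJW = 80°  [△RWJ]

∠RJW = 80°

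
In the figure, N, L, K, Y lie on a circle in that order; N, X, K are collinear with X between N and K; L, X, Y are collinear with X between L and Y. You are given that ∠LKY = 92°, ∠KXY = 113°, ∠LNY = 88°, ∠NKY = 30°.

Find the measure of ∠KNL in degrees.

∠KNL = 37°

1. ∠LXN = 113°  [vertical angles at X]
2. ∠NLY = 30°  [same arc NY]
3. ∠KNL = 37°  [△NXL]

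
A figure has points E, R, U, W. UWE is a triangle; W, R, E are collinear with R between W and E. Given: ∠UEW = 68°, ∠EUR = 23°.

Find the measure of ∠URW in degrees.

1. ∠REU = 68°  [R on ray EW]
2. ∠ERU = 89°  [△URE]
3. ∠URW = 91°  [linear pair at R on WE]

∠URW = 91°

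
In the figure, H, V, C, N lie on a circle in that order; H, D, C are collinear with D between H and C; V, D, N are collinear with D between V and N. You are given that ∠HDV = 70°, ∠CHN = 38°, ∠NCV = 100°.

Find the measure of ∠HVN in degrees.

∠HVN = 68°

1. ∠CDN = 70°  [vertical angles at D]
2. ∠CVN = 38°  [same arc CN]
3. ∠CNV = 42°  [△VCN]
4. ∠HCN = 68°  [△CDN]
5. ∠HVN = 68°  [same arc HN]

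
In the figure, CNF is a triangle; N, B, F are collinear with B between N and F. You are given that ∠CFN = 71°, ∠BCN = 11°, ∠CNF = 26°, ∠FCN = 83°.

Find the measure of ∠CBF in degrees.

∠CBF = 37°

1. ∠BNC = 26°  [B on ray NF]
2. ∠CBN = 143°  [△CNB]
3. ∠CBF = 37°  [linear pair at B on NF]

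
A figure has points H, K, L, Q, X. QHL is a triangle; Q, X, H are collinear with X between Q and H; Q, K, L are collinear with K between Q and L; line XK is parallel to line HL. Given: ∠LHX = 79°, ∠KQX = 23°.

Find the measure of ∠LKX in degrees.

1. ∠LHQ = 79°  [X on ray HQ]
2. ∠HQL = 23°  [X on QH, K on QL]
3. ∠HLQ = 78°  [△QHL]
4. ∠QKX = 78°  [XK∥HL, corresponding at K]
5. ∠LKX = 102°  [linear pair at K on QL]

∠LKX = 102°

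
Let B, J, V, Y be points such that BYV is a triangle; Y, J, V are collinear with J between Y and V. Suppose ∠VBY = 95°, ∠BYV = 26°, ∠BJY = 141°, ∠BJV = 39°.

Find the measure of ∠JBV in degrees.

1. ∠BVY = 59°  [△BYV]
2. ∠BVJ = 59°  [J on ray VY]
3. ∠JBV = 82°  [△BJV]

∠JBV = 82°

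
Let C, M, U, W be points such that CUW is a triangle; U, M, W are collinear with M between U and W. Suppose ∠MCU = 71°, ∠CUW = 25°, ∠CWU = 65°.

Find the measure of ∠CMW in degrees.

1. ∠CUM = 25°  [M on ray UW]
2. ∠CMU = 84°  [△CUM]
3. ∠CMW = 96°  [linear pair at M on UW]

∠CMW = 96°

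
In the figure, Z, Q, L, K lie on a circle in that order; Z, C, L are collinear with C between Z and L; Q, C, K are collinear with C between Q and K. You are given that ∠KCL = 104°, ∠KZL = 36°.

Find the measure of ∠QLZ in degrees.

∠QLZ = 68°

1. ∠QCZ = 104°  [vertical angles at C]
2. ∠KQL = 36°  [same arc LK]
3. ∠LCQ = 76°  [linear pair at C on ZL]
4. ∠QLZ = 68°  [△QCL]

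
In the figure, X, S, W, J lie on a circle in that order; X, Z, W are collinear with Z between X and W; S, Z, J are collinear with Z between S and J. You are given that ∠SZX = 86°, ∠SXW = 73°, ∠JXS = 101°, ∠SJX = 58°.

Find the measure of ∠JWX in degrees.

1. ∠JZW = 86°  [vertical angles at Z]
2. ∠SJW = 73°  [same arc SW]
3. ∠JWX = 21°  [△WZJ]

∠JWX = 21°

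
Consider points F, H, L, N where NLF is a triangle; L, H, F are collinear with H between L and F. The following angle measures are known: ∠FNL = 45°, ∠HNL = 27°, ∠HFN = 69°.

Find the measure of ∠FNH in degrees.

1. ∠LFN = 69°  [H on ray FL]
2. ∠FLN = 66°  [△NLF]
3. ∠HLN = 66°  [H on ray LF]
4. ∠LHN = 87°  [△NLH]
5. ∠FHN = 93°  [linear pair at H on LF]
6. ∠FNH = 18°  [△NHF]

∠FNH = 18°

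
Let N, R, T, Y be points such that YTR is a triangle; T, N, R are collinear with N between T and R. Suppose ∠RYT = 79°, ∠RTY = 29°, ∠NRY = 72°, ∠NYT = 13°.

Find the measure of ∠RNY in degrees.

1. ∠NTY = 29°  [N on ray TR]
2. ∠TNY = 138°  [△YTN]
3. ∠RNY = 42°  [linear pair at N on TR]

∠RNY = 42°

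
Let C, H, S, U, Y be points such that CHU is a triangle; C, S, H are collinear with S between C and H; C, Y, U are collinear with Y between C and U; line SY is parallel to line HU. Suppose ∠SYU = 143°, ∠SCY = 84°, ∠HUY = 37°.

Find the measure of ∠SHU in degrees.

∠SHU = 59°

1. ∠CYS = 37°  [linear pair at Y on CU]
2. ∠CSY = 59°  [△CSY]
3. ∠HSY = 121°  [linear pair at S on CH]
4. ∠SHU = 59°  [SY∥HU, co-interior at H–S]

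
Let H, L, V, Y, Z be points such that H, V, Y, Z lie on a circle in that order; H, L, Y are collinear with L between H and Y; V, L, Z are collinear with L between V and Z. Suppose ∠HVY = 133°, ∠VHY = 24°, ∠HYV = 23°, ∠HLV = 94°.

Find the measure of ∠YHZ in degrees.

∠YHZ = 71°

1. ∠HZY = 47°  [cyclic HVYZ, opposite ∠V+∠Z]
2. ∠VZY = 24°  [same arc VY]
3. ∠YLZ = 94°  [vertical angles at L]
4. ∠HYZ = 62°  [△YLZ]
5. ∠YHZ = 71°  [△HYZ]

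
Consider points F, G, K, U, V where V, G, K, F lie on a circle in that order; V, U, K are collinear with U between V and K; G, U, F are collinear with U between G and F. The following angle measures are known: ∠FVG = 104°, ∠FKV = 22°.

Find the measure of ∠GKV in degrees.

1. ∠FGV = 22°  [same arc VF]
2. ∠GFV = 54°  [△VGF]
3. ∠GKV = 54°  [same arc VG]

∠GKV = 54°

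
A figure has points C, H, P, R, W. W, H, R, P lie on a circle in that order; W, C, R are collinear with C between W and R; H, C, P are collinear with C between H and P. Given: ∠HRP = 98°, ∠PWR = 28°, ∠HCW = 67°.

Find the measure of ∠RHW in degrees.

1. ∠PHR = 28°  [same arc RP]
2. ∠HCR = 113°  [linear pair at C on WR]
3. ∠HPR = 54°  [△HRP]
4. ∠HRW = 39°  [△HCR]
5. ∠HWR = 54°  [same arc HR]
6. ∠RHW = 87°  [△WHR]

∠RHW = 87°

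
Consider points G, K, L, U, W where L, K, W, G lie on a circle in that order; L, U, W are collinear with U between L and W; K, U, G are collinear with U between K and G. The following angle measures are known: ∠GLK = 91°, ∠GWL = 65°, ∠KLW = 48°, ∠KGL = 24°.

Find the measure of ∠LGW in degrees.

1. ∠KWL = 24°  [same arc LK]
2. ∠LKW = 108°  [△LKW]
3. ∠LGW = 72°  [cyclic LKWG, opposite ∠K+∠G]

∠LGW = 72°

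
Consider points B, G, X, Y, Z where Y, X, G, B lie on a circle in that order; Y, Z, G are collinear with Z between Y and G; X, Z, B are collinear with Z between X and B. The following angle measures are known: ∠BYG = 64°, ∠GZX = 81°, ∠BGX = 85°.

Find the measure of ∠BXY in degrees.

1. ∠BZY = 81°  [vertical angles at Z]
2. ∠BYX = 95°  [cyclic YXGB, opposite ∠Y+∠G]
3. ∠XBY = 35°  [△YZB]
4. ∠BXY = 50°  [△YXB]

∠BXY = 50°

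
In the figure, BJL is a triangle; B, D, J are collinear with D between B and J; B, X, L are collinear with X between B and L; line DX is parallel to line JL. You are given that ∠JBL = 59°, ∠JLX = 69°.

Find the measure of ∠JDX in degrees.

1. ∠BLJ = 69°  [X on ray LB]
2. ∠BJL = 52°  [△BJL]
3. ∠BDX = 52°  [DX∥JL, corresponding at D]
4. ∠JDX = 128°  [linear pair at D on BJ]

∠JDX = 128°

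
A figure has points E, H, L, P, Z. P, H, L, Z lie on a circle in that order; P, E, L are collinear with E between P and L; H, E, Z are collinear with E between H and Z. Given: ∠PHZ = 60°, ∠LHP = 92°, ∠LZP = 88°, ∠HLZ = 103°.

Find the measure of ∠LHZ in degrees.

∠LHZ = 32°

1. ∠PLZ = 60°  [same arc PZ]
2. ∠LPZ = 32°  [△PLZ]
3. ∠LHZ = 32°  [same arc LZ]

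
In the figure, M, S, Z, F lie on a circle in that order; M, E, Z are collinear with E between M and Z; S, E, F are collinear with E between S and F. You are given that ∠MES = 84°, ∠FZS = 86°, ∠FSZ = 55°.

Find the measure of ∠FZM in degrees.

1. ∠FEZ = 84°  [vertical angles at E]
2. ∠SFZ = 39°  [△SZF]
3. ∠FZM = 57°  [△ZEF]

∠FZM = 57°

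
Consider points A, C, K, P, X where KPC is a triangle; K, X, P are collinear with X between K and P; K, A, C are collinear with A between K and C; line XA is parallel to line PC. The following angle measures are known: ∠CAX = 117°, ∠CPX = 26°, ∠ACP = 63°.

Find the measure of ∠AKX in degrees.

∠AKX = 91°

1. ∠CPK = 26°  [X on ray PK]
2. ∠KCP = 63°  [A on ray CK]
3. ∠CKP = 91°  [△KPC]
4. ∠AKX = 91°  [X on KP, A on KC]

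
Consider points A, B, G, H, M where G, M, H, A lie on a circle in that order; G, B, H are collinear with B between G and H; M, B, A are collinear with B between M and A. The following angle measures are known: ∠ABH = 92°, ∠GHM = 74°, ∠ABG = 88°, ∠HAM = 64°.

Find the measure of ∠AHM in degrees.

1. ∠GBM = 92°  [vertical angles at B]
2. ∠GAM = 74°  [same arc GM]
3. ∠HGM = 64°  [same arc MH]
4. ∠AMG = 24°  [△GBM]
5. ∠AGM = 82°  [△GMA]
6. ∠AHM = 98°  [cyclic GMHA, opposite ∠G+∠H]

∠AHM = 98°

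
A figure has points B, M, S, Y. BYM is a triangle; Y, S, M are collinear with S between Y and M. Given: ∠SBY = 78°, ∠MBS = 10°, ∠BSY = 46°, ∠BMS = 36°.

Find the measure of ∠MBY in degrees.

1. ∠BYS = 56°  [△BYS]
2. ∠BMY = 36°  [S on ray MY]
3. ∠BYM = 56°  [S on ray YM]
4. ∠MBY = 88°  [△BYM]

∠MBY = 88°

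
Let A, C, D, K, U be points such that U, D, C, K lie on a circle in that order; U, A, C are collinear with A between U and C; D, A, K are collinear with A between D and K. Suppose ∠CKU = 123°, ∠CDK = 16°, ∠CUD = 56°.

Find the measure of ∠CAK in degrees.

1. ∠CUK = 16°  [same arc CK]
2. ∠CKD = 56°  [same arc DC]
3. ∠KCU = 41°  [△UCK]
4. ∠CAK = 83°  [△CAK]

∠CAK = 83°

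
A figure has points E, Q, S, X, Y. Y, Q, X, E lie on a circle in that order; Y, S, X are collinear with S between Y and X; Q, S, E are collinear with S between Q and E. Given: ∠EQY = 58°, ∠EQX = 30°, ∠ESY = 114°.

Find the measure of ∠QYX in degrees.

1. ∠EXY = 58°  [same arc YE]
2. ∠ESX = 66°  [linear pair at S on YX]
3. ∠QEX = 56°  [△XSE]
4. ∠QYX = 56°  [same arc QX]

∠QYX = 56°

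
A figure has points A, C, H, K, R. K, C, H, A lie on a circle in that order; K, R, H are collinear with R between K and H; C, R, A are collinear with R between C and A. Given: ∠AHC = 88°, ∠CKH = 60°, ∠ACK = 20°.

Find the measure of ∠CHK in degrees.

∠CHK = 68°

1. ∠AKC = 92°  [cyclic KCHA, opposite ∠K+∠H]
2. ∠CAK = 68°  [△KCA]
3. ∠CHK = 68°  [same arc KC]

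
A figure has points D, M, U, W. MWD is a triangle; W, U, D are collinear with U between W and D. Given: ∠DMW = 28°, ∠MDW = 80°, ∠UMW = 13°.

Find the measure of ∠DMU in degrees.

1. ∠DWM = 72°  [△MWD]
2. ∠MDU = 80°  [U on ray DW]
3. ∠MWU = 72°  [U on ray WD]
4. ∠MUW = 95°  [△MWU]
5. ∠DUM = 85°  [linear pair at U on WD]
6. ∠DMU = 15°  [△MUD]

∠DMU = 15°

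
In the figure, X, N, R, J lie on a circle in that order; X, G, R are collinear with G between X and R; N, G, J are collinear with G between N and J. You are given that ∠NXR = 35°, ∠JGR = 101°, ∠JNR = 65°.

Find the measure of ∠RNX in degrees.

∠RNX = 109°

1. ∠NJR = 35°  [same arc NR]
2. ∠JRX = 44°  [△RGJ]
3. ∠JXR = 65°  [same arc RJ]
4. ∠RJX = 71°  [△XRJ]
5. ∠RNX = 109°  [cyclic XNRJ, opposite ∠N+∠J]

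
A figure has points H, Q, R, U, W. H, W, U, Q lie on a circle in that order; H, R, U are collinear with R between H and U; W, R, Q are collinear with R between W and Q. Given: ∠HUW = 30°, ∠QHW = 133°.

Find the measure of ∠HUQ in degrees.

1. ∠HQW = 30°  [same arc HW]
2. ∠HWQ = 17°  [△HWQ]
3. ∠HUQ = 17°  [same arc HQ]

∠HUQ = 17°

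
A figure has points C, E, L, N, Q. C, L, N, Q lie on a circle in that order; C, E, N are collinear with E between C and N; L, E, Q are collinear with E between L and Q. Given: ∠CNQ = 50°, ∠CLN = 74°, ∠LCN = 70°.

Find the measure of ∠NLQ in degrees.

∠NLQ = 24°

1. ∠CQN = 106°  [cyclic CLNQ, opposite ∠L+∠Q]
2. ∠NCQ = 24°  [△CNQ]
3. ∠NLQ = 24°  [same arc NQ]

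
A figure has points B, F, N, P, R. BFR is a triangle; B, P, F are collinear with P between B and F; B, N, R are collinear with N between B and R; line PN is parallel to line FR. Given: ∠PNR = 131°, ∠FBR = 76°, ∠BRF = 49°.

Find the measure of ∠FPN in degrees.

∠FPN = 125°

1. ∠BNP = 49°  [linear pair at N on BR]
2. ∠NBP = 76°  [P on BF, N on BR]
3. ∠BPN = 55°  [△BPN]
4. ∠FPN = 125°  [linear pair at P on BF]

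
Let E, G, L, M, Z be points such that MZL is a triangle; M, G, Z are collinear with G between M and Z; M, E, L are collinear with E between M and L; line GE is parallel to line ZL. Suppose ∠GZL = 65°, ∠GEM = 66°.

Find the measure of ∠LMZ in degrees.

∠LMZ = 49°

1. ∠LZM = 65°  [G on ray ZM]
2. ∠MLZ = 66°  [GE∥ZL, corresponding at E]
3. ∠LMZ = 49°  [△MZL]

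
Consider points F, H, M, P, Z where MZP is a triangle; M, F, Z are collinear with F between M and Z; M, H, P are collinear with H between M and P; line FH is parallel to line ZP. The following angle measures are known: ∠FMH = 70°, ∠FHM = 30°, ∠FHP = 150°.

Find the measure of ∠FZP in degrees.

∠FZP = 80°

1. ∠HFM = 80°  [△MFH]
2. ∠HFZ = 100°  [linear pair at F on MZ]
3. ∠FZP = 80°  [FH∥ZP, co-interior at Z–F]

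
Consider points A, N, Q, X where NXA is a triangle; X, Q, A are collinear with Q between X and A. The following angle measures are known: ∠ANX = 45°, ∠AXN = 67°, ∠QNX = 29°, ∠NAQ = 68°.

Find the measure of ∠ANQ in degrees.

∠ANQ = 16°

1. ∠NXQ = 67°  [Q on ray XA]
2. ∠NQX = 84°  [△NXQ]
3. ∠AQN = 96°  [linear pair at Q on XA]
4. ∠ANQ = 16°  [△NQA]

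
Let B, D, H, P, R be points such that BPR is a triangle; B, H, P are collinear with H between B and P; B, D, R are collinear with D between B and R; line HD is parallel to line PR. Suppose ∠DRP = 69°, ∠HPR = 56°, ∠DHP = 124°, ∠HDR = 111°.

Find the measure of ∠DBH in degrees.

∠DBH = 55°

1. ∠BHD = 56°  [linear pair at H on BP]
2. ∠BDH = 69°  [linear pair at D on BR]
3. ∠DBH = 55°  [△BHD]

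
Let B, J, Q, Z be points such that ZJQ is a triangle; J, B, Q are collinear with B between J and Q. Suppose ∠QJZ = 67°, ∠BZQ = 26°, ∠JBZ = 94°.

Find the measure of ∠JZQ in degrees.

∠JZQ = 45°

1. ∠QBZ = 86°  [linear pair at B on JQ]
2. ∠BQZ = 68°  [△ZBQ]
3. ∠JQZ = 68°  [B on ray QJ]
4. ∠JZQ = 45°  [△ZJQ]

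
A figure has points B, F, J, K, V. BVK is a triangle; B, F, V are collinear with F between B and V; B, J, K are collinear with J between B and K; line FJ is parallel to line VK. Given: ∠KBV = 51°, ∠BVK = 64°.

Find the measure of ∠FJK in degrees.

∠FJK = 115°

1. ∠BKV = 65°  [△BVK]
2. ∠BJF = 65°  [FJ∥VK, corresponding at J]
3. ∠FJK = 115°  [linear pair at J on BK]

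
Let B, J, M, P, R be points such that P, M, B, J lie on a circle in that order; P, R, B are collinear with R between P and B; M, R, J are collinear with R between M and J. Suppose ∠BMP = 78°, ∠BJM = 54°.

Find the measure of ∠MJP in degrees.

∠MJP = 48°

1. ∠BPM = 54°  [same arc MB]
2. ∠MBP = 48°  [△PMB]
3. ∠MJP = 48°  [same arc PM]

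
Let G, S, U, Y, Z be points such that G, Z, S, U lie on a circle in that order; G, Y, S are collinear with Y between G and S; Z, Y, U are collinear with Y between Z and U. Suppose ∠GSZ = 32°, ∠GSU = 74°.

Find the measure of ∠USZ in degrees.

∠USZ = 106°

1. ∠GUZ = 32°  [same arc GZ]
2. ∠GZU = 74°  [same arc GU]
3. ∠UGZ = 74°  [△GZU]
4. ∠USZ = 106°  [cyclic GZSU, opposite ∠G+∠S]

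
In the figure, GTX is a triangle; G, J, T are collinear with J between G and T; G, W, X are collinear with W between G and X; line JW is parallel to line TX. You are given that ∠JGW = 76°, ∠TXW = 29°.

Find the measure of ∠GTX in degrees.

∠GTX = 75°

1. ∠TGX = 76°  [J on GT, W on GX]
2. ∠GXT = 29°  [W on ray XG]
3. ∠GTX = 75°  [△GTX]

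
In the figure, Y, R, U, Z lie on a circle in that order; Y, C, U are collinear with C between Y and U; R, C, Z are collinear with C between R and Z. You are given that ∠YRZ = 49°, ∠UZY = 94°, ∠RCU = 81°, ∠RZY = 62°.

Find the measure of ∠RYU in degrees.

1. ∠URY = 86°  [cyclic YRUZ, opposite ∠R+∠Z]
2. ∠RUY = 62°  [same arc YR]
3. ∠RYU = 32°  [△YRU]

∠RYU = 32°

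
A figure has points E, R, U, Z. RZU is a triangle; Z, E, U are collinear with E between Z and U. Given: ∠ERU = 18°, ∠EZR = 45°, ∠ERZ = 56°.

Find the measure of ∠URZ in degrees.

1. ∠REZ = 79°  [△RZE]
2. ∠RZU = 45°  [E on ray ZU]
3. ∠REU = 101°  [linear pair at E on ZU]
4. ∠EUR = 61°  [△REU]
5. ∠RUZ = 61°  [E on ray UZ]
6. ∠URZ = 74°  [△RZU]

∠URZ = 74°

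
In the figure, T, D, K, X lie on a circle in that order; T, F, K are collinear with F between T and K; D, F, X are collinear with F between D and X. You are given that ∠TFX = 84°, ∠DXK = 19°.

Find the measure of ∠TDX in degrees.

∠TDX = 65°

1. ∠DFK = 84°  [vertical angles at F]
2. ∠DTK = 19°  [same arc DK]
3. ∠DFT = 96°  [linear pair at F on TK]
4. ∠TDX = 65°  [△TFD]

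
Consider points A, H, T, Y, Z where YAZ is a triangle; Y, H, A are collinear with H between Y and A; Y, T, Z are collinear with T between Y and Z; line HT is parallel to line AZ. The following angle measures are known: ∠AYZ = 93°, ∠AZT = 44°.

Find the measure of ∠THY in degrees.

∠THY = 43°

1. ∠AZY = 44°  [T on ray ZY]
2. ∠YAZ = 43°  [△YAZ]
3. ∠THY = 43°  [HT∥AZ, corresponding at H]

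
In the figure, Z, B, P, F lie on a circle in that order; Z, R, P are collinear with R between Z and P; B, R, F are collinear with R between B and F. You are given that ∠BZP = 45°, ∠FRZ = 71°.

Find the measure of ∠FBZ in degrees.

1. ∠BFP = 45°  [same arc BP]
2. ∠FRP = 109°  [linear pair at R on ZP]
3. ∠FPZ = 26°  [△PRF]
4. ∠FBZ = 26°  [same arc ZF]

∠FBZ = 26°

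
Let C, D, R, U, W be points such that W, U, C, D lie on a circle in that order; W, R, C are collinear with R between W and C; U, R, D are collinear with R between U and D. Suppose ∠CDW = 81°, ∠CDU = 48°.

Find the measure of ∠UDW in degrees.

∠UDW = 33°

1. ∠CUW = 99°  [cyclic WUCD, opposite ∠U+∠D]
2. ∠CWU = 48°  [same arc UC]
3. ∠UCW = 33°  [△WUC]
4. ∠UDW = 33°  [same arc WU]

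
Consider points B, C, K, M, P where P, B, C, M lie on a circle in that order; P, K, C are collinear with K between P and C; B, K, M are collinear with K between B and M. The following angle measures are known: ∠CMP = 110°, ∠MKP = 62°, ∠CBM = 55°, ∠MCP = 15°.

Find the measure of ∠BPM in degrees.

1. ∠CPM = 55°  [△PCM]
2. ∠BMP = 63°  [△PKM]
3. ∠MBP = 15°  [same arc PM]
4. ∠BPM = 102°  [△PBM]

∠BPM = 102°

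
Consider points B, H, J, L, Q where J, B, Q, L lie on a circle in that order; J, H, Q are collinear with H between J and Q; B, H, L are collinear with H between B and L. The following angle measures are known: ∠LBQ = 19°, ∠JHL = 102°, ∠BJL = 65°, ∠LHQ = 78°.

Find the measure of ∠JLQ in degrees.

∠JLQ = 105°

1. ∠LJQ = 19°  [same arc QL]
2. ∠BLJ = 59°  [△JHL]
3. ∠JBL = 56°  [△JBL]
4. ∠JQL = 56°  [same arc JL]
5. ∠JLQ = 105°  [△JQL]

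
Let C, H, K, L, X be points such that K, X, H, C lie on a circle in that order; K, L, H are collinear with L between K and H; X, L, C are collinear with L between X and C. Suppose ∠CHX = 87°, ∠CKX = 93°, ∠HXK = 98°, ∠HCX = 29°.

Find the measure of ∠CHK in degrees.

1. ∠CXH = 64°  [△XHC]
2. ∠HCK = 82°  [cyclic KXHC, opposite ∠X+∠C]
3. ∠CKH = 64°  [same arc HC]
4. ∠CHK = 34°  [△KHC]

∠CHK = 34°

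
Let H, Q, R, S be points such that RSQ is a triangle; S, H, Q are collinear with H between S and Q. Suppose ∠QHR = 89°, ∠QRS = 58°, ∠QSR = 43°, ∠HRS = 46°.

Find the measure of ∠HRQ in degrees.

∠HRQ = 12°

1. ∠RQS = 79°  [△RSQ]
2. ∠HQR = 79°  [H on ray QS]
3. ∠HRQ = 12°  [△RHQ]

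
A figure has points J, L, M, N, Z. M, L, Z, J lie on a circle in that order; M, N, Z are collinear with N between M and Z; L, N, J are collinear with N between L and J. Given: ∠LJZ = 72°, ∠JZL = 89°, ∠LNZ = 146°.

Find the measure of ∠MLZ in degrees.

∠MLZ = 93°

1. ∠LMZ = 72°  [same arc LZ]
2. ∠JLZ = 19°  [△LZJ]
3. ∠LZM = 15°  [△LNZ]
4. ∠MLZ = 93°  [△MLZ]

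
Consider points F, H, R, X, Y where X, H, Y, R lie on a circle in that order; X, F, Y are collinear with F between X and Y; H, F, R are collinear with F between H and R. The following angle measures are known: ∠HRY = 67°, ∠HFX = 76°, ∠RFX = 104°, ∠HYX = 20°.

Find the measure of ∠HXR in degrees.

1. ∠HXY = 67°  [same arc HY]
2. ∠RHX = 37°  [△XFH]
3. ∠HRX = 20°  [same arc XH]
4. ∠HXR = 123°  [△XHR]

∠HXR = 123°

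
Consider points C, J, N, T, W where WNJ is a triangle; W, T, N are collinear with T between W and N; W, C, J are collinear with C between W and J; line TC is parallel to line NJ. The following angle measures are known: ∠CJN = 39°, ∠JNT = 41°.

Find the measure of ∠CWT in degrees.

1. ∠NJW = 39°  [C on ray JW]
2. ∠JNW = 41°  [T on ray NW]
3. ∠JWN = 100°  [△WNJ]
4. ∠CWT = 100°  [T on WN, C on WJ]

∠CWT = 100°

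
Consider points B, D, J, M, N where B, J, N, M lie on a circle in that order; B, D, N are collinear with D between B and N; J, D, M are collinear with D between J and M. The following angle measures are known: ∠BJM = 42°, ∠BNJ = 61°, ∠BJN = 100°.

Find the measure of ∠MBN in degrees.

1. ∠BNM = 42°  [same arc BM]
2. ∠BMN = 80°  [cyclic BJNM, opposite ∠J+∠M]
3. ∠MBN = 58°  [△BNM]

∠MBN = 58°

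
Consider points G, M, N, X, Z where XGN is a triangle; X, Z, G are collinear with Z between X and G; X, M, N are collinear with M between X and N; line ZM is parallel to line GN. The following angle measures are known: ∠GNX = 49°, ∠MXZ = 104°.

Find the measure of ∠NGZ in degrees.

1. ∠XMZ = 49°  [ZM∥GN, corresponding at M]
2. ∠MZX = 27°  [△XZM]
3. ∠GZM = 153°  [linear pair at Z on XG]
4. ∠NGZ = 27°  [ZM∥GN, co-interior at G–Z]

∠NGZ = 27°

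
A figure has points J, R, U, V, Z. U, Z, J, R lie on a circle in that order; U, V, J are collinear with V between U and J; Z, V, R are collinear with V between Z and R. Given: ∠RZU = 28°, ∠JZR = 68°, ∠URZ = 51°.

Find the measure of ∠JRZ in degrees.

∠JRZ = 33°

1. ∠RUZ = 101°  [△UZR]
2. ∠RJZ = 79°  [cyclic UZJR, opposite ∠U+∠J]
3. ∠JRZ = 33°  [△ZJR]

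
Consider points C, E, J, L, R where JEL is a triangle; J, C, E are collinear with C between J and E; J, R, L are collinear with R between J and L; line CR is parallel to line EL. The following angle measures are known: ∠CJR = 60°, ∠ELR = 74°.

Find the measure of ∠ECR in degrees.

1. ∠EJL = 60°  [C on JE, R on JL]
2. ∠ELJ = 74°  [R on ray LJ]
3. ∠JEL = 46°  [△JEL]
4. ∠JCR = 46°  [CR∥EL, corresponding at C]
5. ∠ECR = 134°  [linear pair at C on JE]

∠ECR = 134°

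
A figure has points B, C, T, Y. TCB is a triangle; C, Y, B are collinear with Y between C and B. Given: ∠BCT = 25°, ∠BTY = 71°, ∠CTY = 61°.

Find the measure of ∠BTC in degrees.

1. ∠TCY = 25°  [Y on ray CB]
2. ∠CYT = 94°  [△TCY]
3. ∠BYT = 86°  [linear pair at Y on CB]
4. ∠TBY = 23°  [△TYB]
5. ∠CBT = 23°  [Y on ray BC]
6. ∠BTC = 132°  [△TCB]

∠BTC = 132°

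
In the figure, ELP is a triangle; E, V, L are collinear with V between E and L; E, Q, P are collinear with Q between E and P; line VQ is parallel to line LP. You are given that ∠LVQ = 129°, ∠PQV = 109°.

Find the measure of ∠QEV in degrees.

1. ∠EVQ = 51°  [linear pair at V on EL]
2. ∠EQV = 71°  [linear pair at Q on EP]
3. ∠QEV = 58°  [△EVQ]

∠QEV = 58°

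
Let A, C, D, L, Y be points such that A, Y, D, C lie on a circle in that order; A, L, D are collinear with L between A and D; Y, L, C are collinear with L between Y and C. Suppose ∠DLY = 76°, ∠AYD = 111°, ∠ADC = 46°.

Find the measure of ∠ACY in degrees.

1. ∠ALC = 76°  [vertical angles at L]
2. ∠ACD = 69°  [cyclic AYDC, opposite ∠Y+∠C]
3. ∠CAD = 65°  [△ADC]
4. ∠ACY = 39°  [△ALC]

∠ACY = 39°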